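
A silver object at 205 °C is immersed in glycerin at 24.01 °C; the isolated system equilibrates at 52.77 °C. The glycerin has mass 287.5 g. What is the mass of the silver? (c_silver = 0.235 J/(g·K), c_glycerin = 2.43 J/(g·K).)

Conservation of energy gives ΣQ = 0:
m×0.235×(52.77 − 205) + 287.5×2.43×(52.77 − 24.01) = 0
-35.77 m = -20092
m = -20092/-35.77 ≈ 561.6 g

m ≈ 562 g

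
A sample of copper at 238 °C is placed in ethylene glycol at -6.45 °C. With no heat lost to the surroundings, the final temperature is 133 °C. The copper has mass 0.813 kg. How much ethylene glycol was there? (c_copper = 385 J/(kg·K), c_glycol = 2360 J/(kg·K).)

Heat gained plus heat lost sum to zero:
0.813×385×(133 − 238) + m×2360×(133 − (-6.45)) = 0
329102 m = 32866
m = 32866/329102 ≈ 0.09986 kg

m ≈ 0.0999 kg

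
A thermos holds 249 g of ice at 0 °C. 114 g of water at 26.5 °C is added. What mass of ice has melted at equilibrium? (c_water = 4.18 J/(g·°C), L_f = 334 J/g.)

Heat available from the water dropping to 0 °C: 114·4.18·26.5 = 12628 J.
Fully melting the ice requires m_ice L_f = 249·334 = 83166 J.
Since 12628 < 83166 J, not all the ice melts; equilibrium is at 0 °C.
Mass melted = 12628/334 ≈ 37.81 g.

m_melted ≈ 37.8 g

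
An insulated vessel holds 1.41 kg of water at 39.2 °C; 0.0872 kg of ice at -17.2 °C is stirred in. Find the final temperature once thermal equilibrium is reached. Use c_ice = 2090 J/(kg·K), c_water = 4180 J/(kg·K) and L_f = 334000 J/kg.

Energy conservation, ΣQ = 0:
warm ice to 0 °C: 0.0872·2090·(0 − (-17.2)) = 3134.7
  fusion: m_ice L_f = 0.0872·334000 = 29125
  warm the meltwater: 364.5 T
  water: 5893.8(T − 39.2)
6258.3 T = 231037 − 32259 = 198777
T ≈ 31.76 °C — above 0 °C, consistent with complete melting.

T_f ≈ 31.8 °C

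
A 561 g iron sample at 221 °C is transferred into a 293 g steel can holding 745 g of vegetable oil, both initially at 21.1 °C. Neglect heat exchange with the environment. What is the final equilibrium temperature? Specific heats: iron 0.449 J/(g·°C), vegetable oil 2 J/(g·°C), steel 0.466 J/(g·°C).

T_f ≈ 47.9 °C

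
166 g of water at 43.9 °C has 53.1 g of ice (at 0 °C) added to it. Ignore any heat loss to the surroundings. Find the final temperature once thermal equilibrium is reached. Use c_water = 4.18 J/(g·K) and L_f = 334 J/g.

Taking heat into each body as positive, Σ m c ΔT = 0:
fusion: m_ice L_f = 53.1·334 = 17735
  warm the meltwater: 221.96 T
  water: 693.88(T − 43.9)
915.84 T = 30461 − 17735 = 12726
T ≈ 13.90 °C — above 0 °C, consistent with complete melting.

T_f ≈ 13.9 °C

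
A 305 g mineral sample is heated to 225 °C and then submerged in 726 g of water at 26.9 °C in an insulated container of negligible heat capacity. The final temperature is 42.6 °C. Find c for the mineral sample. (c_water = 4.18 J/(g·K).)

Setting the total heat transfer to zero:
305·c·(42.6 − 225) + 726·4.18·(42.6 − 26.9) = 0
-55632 c = -47644
c = -47644/-55632 ≈ 0.8564 J/(g·K)

c ≈ 0.856 J/(g·K)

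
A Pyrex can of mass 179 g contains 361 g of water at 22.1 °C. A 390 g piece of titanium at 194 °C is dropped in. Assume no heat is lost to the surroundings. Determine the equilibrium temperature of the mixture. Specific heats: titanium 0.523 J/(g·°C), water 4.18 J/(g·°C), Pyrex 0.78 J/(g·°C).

T_f ≈ 41.0 °C

Net heat exchanged in the isolated system is zero:
390*0.523*(T − 194) + 361*4.18*(T − 22.1) + 179*0.78*(T − 22.1) = 0
(203.97 + 1509 + 139.62) T = 203.97*194 + 1509*22.1 + 139.62*22.1
T = 76004 / 1852.6 = 41 °C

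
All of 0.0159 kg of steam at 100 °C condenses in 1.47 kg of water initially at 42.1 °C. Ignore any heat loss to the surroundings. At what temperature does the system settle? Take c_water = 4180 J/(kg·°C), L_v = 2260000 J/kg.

T_f ≈ 48.5 °C

Taking heat into each body as positive, Σ m c ΔT = 0:
steam→water at 100 °C releases m L_v = 0.0159·2260000 = 35934
  condensate cools 100→T: 0.0159·4180·(T − 100) = 66.46(T − 100)
  original water: 6144.6(T − 42.1)
6211.1 T = 35934 + 6646.2 + 258688 = 301268
T ≈ 48.51 °C — below 100 °C, confirming all the steam condensed.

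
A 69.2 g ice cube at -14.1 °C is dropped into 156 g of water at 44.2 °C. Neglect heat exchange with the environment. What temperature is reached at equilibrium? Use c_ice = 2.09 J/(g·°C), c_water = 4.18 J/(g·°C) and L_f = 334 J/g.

Let T be the final temperature. ΣQ_i = 0:
warm ice to 0 °C: 69.2·2.09·(0 − (-14.1)) = 2039.3; latent heat to melt: 69.2·334 = 23113; warm the meltwater: 289.26 T; water: 652.08(T − 44.2)
941.34 T = 28822 − 25152 = 3669.9
T ≈ 3.90 °C (positive, so assuming full melt was valid).

T_f ≈ 3.9 °C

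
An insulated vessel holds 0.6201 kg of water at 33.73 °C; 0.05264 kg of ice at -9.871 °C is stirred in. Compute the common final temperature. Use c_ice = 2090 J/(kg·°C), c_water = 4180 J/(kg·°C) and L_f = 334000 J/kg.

Let T be the final temperature. ΣQ_i = 0:
ice -9.871→0 °C: 0.05264·2090·9.871 = 1086
  melt ice: 0.05264·334000 = 17582
  meltwater 0→T: 0.05264·4180·T = 220.04 T
  water cools: 0.6201·4180·(T − 33.73) = 2592(T − 33.73)
2812.1 T = 87429 − 18668 = 68761
T ≈ 24.45 °C (positive, so assuming full melt was valid).

T_f ≈ 24.5 °C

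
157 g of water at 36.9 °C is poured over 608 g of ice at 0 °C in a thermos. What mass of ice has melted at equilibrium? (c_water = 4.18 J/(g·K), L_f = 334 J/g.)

m_melted ≈ 72.5 g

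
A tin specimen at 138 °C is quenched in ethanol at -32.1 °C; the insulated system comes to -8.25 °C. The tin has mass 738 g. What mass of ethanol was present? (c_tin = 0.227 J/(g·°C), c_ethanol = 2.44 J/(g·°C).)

m ≈ 421 g

|Q_tin| = |Q_ethanol|:
738·0.227·(138 − -8.25) = m·2.44·(-8.25 − (-32.1))
58.19 m = 24501  ⇒  m ≈ 421 g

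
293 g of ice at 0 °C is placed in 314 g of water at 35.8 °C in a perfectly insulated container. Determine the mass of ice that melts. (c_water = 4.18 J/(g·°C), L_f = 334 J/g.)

m_melted ≈ 141 g

Water can give up m c ΔT = 314×4.18×35.8 = 46988 J before reaching 0 °C.
Melting all 293 g of ice would need 293×334 = 97862 J.
That's not enough to melt it all — equilibrium is at 0 °C with ice remaining.
Mass melted = 46988/334 ≈ 140.7 g.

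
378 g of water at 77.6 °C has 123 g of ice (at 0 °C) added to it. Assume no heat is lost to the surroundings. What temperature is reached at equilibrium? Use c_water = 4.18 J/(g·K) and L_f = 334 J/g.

Taking heat into each body as positive, Σ m c ΔT = 0:
latent heat to melt: 123·334 = 41082
  warm the meltwater: 514.14 T
  water cools: 378·4.18·(T − 77.6) = 1580(T − 77.6)
2094.2 T = 122611 − 41082 = 81529
T ≈ 38.93 °C — above 0 °C, consistent with complete melting.

T_f ≈ 38.9 °C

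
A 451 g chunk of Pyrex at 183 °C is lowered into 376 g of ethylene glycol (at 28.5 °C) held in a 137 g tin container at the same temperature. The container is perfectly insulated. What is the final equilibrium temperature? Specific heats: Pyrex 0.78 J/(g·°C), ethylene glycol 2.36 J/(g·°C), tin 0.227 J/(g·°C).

T_f is the heat-capacity-weighted average of the initial temperatures:
T_f = (351.78×183 + 887.36×28.5 + 31.1×28.5) / (351.78 + 887.36 + 31.1)
    = 90552 / 1270.2 ≈ 71.29 °C

T_f ≈ 71.3 °C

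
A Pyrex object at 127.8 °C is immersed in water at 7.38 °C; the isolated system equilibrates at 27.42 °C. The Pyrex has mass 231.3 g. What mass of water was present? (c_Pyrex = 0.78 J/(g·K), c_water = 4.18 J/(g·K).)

m ≈ 216 g

Heat lost by the Pyrex = heat gained by the water:
231.3·0.78·(127.8 − 27.42) = m·4.18·(27.42 − 7.38)
83.77 m = 18110  ⇒  m ≈ 216.2 g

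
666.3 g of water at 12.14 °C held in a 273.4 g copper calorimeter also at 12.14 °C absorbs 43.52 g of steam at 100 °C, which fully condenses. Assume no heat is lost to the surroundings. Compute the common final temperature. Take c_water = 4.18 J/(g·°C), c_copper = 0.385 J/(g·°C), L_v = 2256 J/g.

T_f ≈ 49.3 °C

Conservation of energy gives ΣQ = 0:
condense steam: −43.52×2256 = −98181
  condensate cools 100→T: 43.52×4.18×(T − 100) = 181.91(T − 100)
  water warms: 666.3×4.18×(T − 12.14) = 2785.1(T − 12.14)
  cup: 105.26(T − 12.14)
3072.3 T = 98181 + 18191 + 35089 = 151462
T ≈ 49.30 °C — below 100 °C, confirming all the steam condensed.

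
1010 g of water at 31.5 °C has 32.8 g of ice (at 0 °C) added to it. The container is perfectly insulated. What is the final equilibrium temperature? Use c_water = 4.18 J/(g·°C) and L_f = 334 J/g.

Heat gained plus heat lost sum to zero:
melt ice: 32.8·334 = 10955
  warm the meltwater: 137.1 T
  water cools: 1010·4.18·(T − 31.5) = 4221.8(T − 31.5)
4358.9 T = 132987 − 10955 = 122031
T ≈ 28.00 °C. Since T > 0 °C, the all-ice-melts assumption holds.

T_f ≈ 28.0 °C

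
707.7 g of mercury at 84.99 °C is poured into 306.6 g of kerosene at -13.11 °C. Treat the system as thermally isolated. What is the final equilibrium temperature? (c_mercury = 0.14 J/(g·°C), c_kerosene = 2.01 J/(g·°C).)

Heat lost by the mercury equals heat gained by the kerosene:
707.7·0.14·(84.99 − T) = 306.6·2.01·(T − (-13.11))
99.08(84.99 − T) = 616.27(T − (-13.11))
715.34 T = 341.39  ⇒  T ≈ 0.48 °C

T_f ≈ 0.5 °C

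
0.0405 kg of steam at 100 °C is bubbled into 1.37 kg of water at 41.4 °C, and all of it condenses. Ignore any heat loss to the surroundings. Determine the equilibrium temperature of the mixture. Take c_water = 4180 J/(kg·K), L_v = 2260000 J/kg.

T_f ≈ 58.6 °C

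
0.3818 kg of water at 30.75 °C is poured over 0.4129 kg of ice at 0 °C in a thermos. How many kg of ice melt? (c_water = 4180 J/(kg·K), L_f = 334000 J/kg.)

m_melted ≈ 0.147 kg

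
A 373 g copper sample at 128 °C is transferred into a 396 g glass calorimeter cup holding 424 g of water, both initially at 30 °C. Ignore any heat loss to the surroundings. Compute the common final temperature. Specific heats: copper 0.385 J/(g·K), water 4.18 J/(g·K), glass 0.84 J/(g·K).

Heat gained plus heat lost sum to zero:
373·0.385·(T − 128) + 424·4.18·(T − 30) + 396·0.84·(T − 30) = 0
143.6(T − 128) + 1772.3(T − 30) + 332.64(T − 30) = 0
2248.6 T = 81530
T = 81530/2248.6 ≈ 36.26 °C

T_f ≈ 36.3 °C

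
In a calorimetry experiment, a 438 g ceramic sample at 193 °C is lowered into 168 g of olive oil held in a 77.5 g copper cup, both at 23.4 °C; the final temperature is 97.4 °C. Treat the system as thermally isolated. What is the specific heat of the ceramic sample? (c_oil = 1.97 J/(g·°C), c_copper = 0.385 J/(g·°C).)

Conservation of energy gives ΣQ = 0:
438·c·(97.4 − 193) + 168·1.97·(97.4 − 23.4) + 77.5·0.385·(97.4 − 23.4) = 0
-41873 c = -26699
c = -26699/-41873 ≈ 0.6376 J/(g·°C)

c ≈ 0.638 J/(g·°C)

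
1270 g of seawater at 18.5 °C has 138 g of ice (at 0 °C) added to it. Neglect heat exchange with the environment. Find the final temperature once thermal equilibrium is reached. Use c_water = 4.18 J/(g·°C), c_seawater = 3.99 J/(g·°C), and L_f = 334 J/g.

T_f ≈ 8.4 °C

Let T be the final temperature. ΣQ_i = 0:
melt ice: 138·334 = 46092
  meltwater 0→T: 138·4.18·T = 576.84 T
  seawater: 5067.3(T − 18.5)
5644.1 T = 93745 − 46092 = 47653
T ≈ 8.44 °C — above 0 °C, consistent with complete melting.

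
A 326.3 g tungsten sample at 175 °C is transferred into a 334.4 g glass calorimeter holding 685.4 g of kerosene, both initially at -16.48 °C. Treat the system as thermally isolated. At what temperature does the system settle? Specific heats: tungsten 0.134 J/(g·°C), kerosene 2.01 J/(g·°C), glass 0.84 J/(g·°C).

With ΣQ=0 the equilibrium temperature is the m·c-weighted mean:
T_f = (43.72*175 + 1377.7*(-16.48) + 280.9*(-16.48)) / (43.72 + 1377.7 + 280.9)
    = -19681 / 1702.3 ≈ -11.56 °C

T_f ≈ -11.6 °C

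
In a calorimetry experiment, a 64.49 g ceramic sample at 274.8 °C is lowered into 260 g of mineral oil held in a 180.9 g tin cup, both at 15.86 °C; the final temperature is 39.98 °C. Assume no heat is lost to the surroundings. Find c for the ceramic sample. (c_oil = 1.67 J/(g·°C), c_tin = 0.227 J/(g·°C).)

Conservation of energy gives ΣQ = 0:
64.49·c·(39.98 − 274.8) + 260·1.67·(39.98 − 15.86) + 180.9·0.227·(39.98 − 15.86) = 0
-15144 c = -11463
c = -11463/-15144 ≈ 0.757 J/(g·°C)

c ≈ 0.757 J/(g·°C)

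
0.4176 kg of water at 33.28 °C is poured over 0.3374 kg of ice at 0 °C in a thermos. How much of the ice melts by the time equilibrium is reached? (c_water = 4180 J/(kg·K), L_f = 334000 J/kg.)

m_melted ≈ 0.174 kg

Water can give up m c ΔT = 0.4176·4180·33.28 = 58093 J before reaching 0 °C.
To melt every bit of ice: 0.3374·334000 = 112692 J.
58093 J < 112692 J, so only part of the ice melts and the system sits at 0 °C.
Mass melted = 58093/334000 ≈ 0.1739 kg.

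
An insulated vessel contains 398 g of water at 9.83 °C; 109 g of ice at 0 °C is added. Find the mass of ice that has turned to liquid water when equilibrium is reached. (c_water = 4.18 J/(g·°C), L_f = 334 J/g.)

m_melted ≈ 49 g

Cooling the water to 0 °C releases 398×4.18×9.83 = 16354 J.
Fully melting the ice requires m_ice L_f = 109×334 = 36406 J.
That's not enough to melt it all — equilibrium is at 0 °C with ice remaining.
m_melted×334 = 16354  ⇒  m_melted ≈ 48.96 g.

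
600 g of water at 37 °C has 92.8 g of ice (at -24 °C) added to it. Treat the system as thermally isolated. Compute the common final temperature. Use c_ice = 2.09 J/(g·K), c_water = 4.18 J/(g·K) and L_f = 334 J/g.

Energy balance with sensible and latent terms:
warm ice to 0 °C: 92.8×2.09×(0 − (-24)) = 4654.8; fusion: m_ice L_f = 92.8×334 = 30995; warm the meltwater: 387.9 T; water: 2508(T − 37)
2895.9 T = 92796 − 35650 = 57146
T ≈ 19.73 °C — above 0 °C, consistent with complete melting.

T_f ≈ 19.7 °C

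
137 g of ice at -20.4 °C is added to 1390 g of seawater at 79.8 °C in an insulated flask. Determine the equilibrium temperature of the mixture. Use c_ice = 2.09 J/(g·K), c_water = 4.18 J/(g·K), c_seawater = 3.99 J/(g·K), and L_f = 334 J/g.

T_f ≈ 63.9 °C

Net heat exchanged in the isolated system is zero:
warm ice to 0 °C: 137×2.09×(0 − (-20.4)) = 5841.1
  latent heat to melt: 137×334 = 45758
  warm the meltwater: 572.66 T
  seawater: 5546.1(T − 79.8)
6118.8 T = 442579 − 51599 = 390980
T ≈ 63.90 °C. Since T > 0 °C, the all-ice-melts assumption holds.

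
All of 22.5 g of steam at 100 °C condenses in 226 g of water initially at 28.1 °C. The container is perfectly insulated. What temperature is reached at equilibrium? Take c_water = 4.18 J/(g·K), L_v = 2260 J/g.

T_f ≈ 83.6 °C

Energy conservation, ΣQ = 0:
steam→water at 100 °C releases m L_v = 22.5×2260 = 50850
  condensed water 100 °C→T: 94.05(T − 100)
  water warms: 226×4.18×(T − 28.1) = 944.68(T − 28.1)
1038.7 T = 50850 + 9405 + 26546 = 86801
T ≈ 83.56 °C, under the boiling point, so the assumption holds.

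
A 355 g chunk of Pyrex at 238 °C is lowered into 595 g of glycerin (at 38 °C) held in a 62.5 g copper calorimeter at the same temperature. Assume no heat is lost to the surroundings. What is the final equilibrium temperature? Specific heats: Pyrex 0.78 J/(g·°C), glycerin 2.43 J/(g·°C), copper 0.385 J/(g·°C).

Setting the total heat transfer to zero:
355×0.78×(T − 238) + 595×2.43×(T − 38) + 62.5×0.385×(T − 38) = 0
(276.9 + 1445.9 + 24.06) T = 276.9×238 + 1445.9×38 + 24.06×38
T = 121759/1746.8 ≈ 69.70 °C

T_f ≈ 69.7 °C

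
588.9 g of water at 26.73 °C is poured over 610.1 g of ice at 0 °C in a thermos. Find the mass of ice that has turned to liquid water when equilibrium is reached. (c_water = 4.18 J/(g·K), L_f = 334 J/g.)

Cooling the water to 0 °C releases 588.9·4.18·26.73 = 65799 J.
Melting all 610.1 g of ice would need 610.1·334 = 203773 J.
Since 65799 < 203773 J, not all the ice melts; equilibrium is at 0 °C.
m_melt = 65799 / L_f = 197 g.

m_melted ≈ 197 g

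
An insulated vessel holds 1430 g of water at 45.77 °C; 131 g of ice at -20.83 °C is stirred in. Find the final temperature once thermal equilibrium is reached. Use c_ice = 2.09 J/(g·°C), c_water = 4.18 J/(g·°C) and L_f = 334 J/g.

T_f ≈ 34.3 °C

Net heat exchanged in the isolated system is zero:
ice -20.83→0 °C: 131×2.09×20.83 = 5703; latent heat to melt: 131×334 = 43754; warm the meltwater: 547.58 T; water cools: 1430×4.18×(T − 45.77) = 5977.4(T − 45.77)
6525 T = 273586 − 49457 = 224129
T ≈ 34.35 °C (positive, so assuming full melt was valid).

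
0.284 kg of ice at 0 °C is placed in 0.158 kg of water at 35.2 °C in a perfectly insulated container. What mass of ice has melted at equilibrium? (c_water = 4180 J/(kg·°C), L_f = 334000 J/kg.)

Water can give up m c ΔT = 0.158×4180×35.2 = 23247 J before reaching 0 °C.
Melting all 0.284 kg of ice would need 0.284×334000 = 94856 J.
That's not enough to melt it all — equilibrium is at 0 °C with ice remaining.
m_melt = 23247 / L_f = 0.0696 kg.

m_melted ≈ 0.0696 kg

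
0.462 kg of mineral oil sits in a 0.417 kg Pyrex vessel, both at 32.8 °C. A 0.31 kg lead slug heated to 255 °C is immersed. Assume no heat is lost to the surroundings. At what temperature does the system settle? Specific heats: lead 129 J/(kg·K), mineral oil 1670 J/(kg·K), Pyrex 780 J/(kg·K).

T_f ≈ 40.6 °C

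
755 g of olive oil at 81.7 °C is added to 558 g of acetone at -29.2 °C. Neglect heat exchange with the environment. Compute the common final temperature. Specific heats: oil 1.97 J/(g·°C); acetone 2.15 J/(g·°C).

T_f ≈ 32.2 °C

Taking heat into each body as positive, Σ m c ΔT = 0:
755·1.97·(T − 81.7) + 558·2.15·(T − (-29.2)) = 0
1487.3(T − 81.7) + 1199.7(T − (-29.2)) = 0
2687.1 T = 86485
T ≈ 32.19 °C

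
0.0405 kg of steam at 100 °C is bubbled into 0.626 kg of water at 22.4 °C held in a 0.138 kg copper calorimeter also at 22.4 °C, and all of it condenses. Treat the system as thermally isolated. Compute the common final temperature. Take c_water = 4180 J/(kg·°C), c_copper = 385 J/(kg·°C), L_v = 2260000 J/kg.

Conservation of energy gives ΣQ = 0:
latent heat released on condensation: 0.0405×2260000 = 91530; condensate cools 100→T: 0.0405×4180×(T − 100) = 169.29(T − 100); water warms: 0.626×4180×(T − 22.4) = 2616.7(T − 22.4); copper cup: 0.138×385×(T − 22.4) = 53.13(T − 22.4)
2839.1 T = 91530 + 16929 + 59804 = 168263
T ≈ 59.27 °C (< 100 °C, so full condensation is consistent).

T_f ≈ 59.3 °C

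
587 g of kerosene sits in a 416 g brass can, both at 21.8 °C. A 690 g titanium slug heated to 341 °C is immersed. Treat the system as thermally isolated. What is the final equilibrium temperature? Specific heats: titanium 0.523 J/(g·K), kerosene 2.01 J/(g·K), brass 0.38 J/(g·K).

Let T be the final temperature. ΣQ_i = 0:
690×0.523×(T − 341) + 587×2.01×(T − 21.8) + 416×0.38×(T − 21.8) = 0
360.87(T − 341) + 1179.9(T − 21.8) + 158.08(T − 21.8) = 0
1698.8 T = 152224
T = 152224/1698.8 ≈ 89.61 °C

T_f ≈ 89.6 °C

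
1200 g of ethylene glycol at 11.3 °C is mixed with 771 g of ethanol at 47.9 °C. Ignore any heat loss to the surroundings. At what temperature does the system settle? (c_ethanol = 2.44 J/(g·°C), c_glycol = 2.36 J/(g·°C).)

T_f ≈ 25.9 °C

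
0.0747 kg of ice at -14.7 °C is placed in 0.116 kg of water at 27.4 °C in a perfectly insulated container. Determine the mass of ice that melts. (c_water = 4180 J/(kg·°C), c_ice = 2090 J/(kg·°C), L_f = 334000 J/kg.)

m_melted ≈ 0.0329 kg

Heat available from the water dropping to 0 °C: 0.116×4180×27.4 = 13286 J.
Warming the ice to 0 °C takes 0.0747×2090×14.7 = 2295 J, leaving 10991 J for melting.
To melt every bit of ice: 0.0747×334000 = 24950 J.
10991 J < 24950 J, so only part of the ice melts and the system sits at 0 °C.
Mass melted = 10991/334000 ≈ 0.03291 kg.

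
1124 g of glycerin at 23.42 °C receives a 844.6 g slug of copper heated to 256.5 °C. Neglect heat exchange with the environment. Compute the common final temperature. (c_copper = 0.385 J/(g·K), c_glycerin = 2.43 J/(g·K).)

T_f ≈ 48.2 °C

T_f is the heat-capacity-weighted average of the initial temperatures:
T_f = (325.17*256.5 + 2731.3*23.42) / (325.17 + 2731.3)
    = 147374 / 3056.5 ≈ 48.22 °C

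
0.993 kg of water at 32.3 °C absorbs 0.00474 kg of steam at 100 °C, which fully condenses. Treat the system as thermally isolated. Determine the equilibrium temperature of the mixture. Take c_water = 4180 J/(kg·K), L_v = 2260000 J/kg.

T_f ≈ 35.2 °C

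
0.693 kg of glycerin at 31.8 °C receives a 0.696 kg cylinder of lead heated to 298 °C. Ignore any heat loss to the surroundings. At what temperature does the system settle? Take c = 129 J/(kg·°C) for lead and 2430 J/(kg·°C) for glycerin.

Set heat shed by the hot body equal to heat absorbed by the cold body:
0.696×129×(298 − T) = 0.693×2430×(T − 31.8)
89.78(298 − T) = 1684(T − 31.8)
1773.8 T = 80307  ⇒  T ≈ 45.27 °C

T_f ≈ 45.3 °C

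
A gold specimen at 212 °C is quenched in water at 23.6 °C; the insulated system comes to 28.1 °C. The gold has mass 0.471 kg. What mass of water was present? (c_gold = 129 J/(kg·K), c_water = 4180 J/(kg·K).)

m ≈ 0.594 kg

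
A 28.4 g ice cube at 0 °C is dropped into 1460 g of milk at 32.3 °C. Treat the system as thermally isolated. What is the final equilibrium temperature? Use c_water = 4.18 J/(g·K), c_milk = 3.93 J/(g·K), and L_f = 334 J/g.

T_f ≈ 30.0 °C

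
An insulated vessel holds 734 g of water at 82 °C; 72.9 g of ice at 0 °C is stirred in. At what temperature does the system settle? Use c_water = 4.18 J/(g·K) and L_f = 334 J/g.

T_f ≈ 67.4 °C

Setting the total heat transfer to zero:
melt ice: 72.9·334 = 24349; warm the meltwater: 304.72 T; water: 3068.1(T − 82)
3372.8 T = 251586 − 24349 = 227237
T ≈ 67.37 °C (positive, so assuming full melt was valid).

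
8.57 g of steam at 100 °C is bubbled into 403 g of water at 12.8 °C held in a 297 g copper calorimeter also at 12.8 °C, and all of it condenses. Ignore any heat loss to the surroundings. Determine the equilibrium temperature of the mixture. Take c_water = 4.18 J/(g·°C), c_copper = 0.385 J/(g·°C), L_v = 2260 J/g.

Sum of m c ΔT and latent-heat terms is zero:
condense steam: −8.57·2260 = −19368
  condensate cools 100→T: 8.57·4.18·(T − 100) = 35.82(T − 100)
  water warms: 403·4.18·(T − 12.8) = 1684.5(T − 12.8)
  copper cup: 297·0.385·(T − 12.8) = 114.34(T − 12.8)
1834.7 T = 19368 + 3582.3 + 23026 = 45976
T ≈ 25.06 °C (< 100 °C, so full condensation is consistent).

T_f ≈ 25.1 °C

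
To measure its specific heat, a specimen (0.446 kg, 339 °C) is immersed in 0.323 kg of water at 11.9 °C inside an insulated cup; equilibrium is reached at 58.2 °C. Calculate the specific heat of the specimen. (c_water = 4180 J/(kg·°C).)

Taking heat into each body as positive, Σ m c ΔT = 0:
0.446×c×(58.2 − 339) + 0.323×4180×(58.2 − 11.9) = 0
-125.24 c = -62511
c = -62511/-125.24 ≈ 499.1 J/(kg·°C)

c ≈ 499 J/(kg·°C)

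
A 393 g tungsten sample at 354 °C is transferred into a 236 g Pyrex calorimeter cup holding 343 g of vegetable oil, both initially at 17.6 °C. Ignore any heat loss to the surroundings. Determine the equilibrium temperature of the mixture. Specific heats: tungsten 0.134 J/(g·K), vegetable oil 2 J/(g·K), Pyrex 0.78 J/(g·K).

Heat gained plus heat lost sum to zero:
393*0.134*(T − 354) + 343*2*(T − 17.6) + 236*0.78*(T − 17.6) = 0
(52.66 + 686 + 184.08) T = 52.66*354 + 686*17.6 + 184.08*17.6
T = 33956 / 922.74 = 36.8 °C

T_f ≈ 36.8 °C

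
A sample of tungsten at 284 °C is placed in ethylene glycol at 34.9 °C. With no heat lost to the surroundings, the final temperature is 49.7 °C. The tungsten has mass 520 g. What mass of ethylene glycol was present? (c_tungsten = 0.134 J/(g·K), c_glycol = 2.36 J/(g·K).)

Heat gained plus heat lost sum to zero:
520×0.134×(49.7 − 284) + m×2.36×(49.7 − 34.9) = 0
34.93 m = 16326
m = 16326/34.93 ≈ 467.4 g

m ≈ 467 g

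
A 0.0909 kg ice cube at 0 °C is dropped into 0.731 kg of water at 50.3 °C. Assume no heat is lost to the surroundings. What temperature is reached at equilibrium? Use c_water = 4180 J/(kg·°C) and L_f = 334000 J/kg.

T_f ≈ 35.9 °C

Setting the total heat transfer to zero:
latent heat to melt: 0.0909·334000 = 30361; meltwater 0→T: 0.0909·4180·T = 379.96 T; water: 3055.6(T − 50.3)
3435.5 T = 153696 − 30361 = 123335
T ≈ 35.90 °C (positive, so assuming full melt was valid).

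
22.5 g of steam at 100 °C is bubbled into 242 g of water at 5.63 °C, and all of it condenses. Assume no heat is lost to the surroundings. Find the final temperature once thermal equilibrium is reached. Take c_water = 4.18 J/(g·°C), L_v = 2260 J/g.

T_f ≈ 59.7 °C

Conservation of energy gives ΣQ = 0:
condense steam: −22.5·2260 = −50850
  condensed water 100 °C→T: 94.05(T − 100)
  water warms: 242·4.18·(T − 5.63) = 1011.6(T − 5.63)
1105.6 T = 50850 + 9405 + 5695.1 = 65950
T ≈ 59.65 °C, under the boiling point, so the assumption holds.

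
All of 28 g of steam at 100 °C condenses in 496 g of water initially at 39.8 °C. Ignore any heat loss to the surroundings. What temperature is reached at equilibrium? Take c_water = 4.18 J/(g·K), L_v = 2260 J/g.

Setting the total heat transfer to zero:
latent heat released on condensation: 28×2260 = 63280
  condensed water 100 °C→T: 117.04(T − 100)
  water warms: 496×4.18×(T − 39.8) = 2073.3(T − 39.8)
2190.3 T = 63280 + 11704 + 82517 = 157501
T ≈ 71.91 °C — below 100 °C, confirming all the steam condensed.

T_f ≈ 71.9 °C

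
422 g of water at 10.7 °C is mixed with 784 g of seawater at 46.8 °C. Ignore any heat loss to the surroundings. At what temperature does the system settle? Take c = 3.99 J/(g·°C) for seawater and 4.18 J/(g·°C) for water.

T_f ≈ 33.8 °C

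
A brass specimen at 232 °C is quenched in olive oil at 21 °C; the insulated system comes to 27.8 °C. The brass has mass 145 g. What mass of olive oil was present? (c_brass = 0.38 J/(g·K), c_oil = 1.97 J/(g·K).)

m ≈ 840 g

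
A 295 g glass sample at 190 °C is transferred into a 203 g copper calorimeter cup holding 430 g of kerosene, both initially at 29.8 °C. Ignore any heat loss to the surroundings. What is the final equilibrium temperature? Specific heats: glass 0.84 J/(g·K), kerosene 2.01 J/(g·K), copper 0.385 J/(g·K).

T_f ≈ 63.2 °C

Setting the total heat transfer to zero:
295·0.84·(T − 190) + 430·2.01·(T − 29.8) + 203·0.385·(T − 29.8) = 0
247.8(T − 190) + 864.3(T − 29.8) + 78.16(T − 29.8) = 0
(247.8 + 864.3 + 78.16) T = 247.8·190 + 864.3·29.8 + 78.16·29.8
T = 75167/1190.3 ≈ 63.15 °C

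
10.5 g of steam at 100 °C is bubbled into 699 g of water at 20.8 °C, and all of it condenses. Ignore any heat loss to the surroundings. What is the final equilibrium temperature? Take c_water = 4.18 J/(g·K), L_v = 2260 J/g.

Let T be the final temperature. ΣQ_i = 0:
condense steam: −10.5·2260 = −23730; condensed water 100 °C→T: 43.89(T − 100); original water: 2921.8(T − 20.8)
2965.7 T = 23730 + 4389 + 60774 = 88893
T ≈ 29.97 °C (< 100 °C, so full condensation is consistent).

T_f ≈ 30.0 °C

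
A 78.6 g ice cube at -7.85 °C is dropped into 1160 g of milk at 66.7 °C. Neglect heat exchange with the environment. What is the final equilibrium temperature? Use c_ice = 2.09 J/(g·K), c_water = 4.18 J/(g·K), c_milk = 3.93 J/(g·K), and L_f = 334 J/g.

Let T be the final temperature. ΣQ_i = 0:
warm ice to 0 °C: 78.6×2.09×(0 − (-7.85)) = 1289.6; fusion: m_ice L_f = 78.6×334 = 26252; warm the meltwater: 328.55 T; milk: 4558.8(T − 66.7)
4887.3 T = 304072 − 27542 = 276530
T ≈ 56.58 °C. Since T > 0 °C, the all-ice-melts assumption holds.

T_f ≈ 56.6 °C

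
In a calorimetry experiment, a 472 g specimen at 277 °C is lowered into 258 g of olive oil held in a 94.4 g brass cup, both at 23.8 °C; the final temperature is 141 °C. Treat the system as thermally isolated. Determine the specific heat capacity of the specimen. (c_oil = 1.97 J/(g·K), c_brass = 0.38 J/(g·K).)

c ≈ 0.993 J/(g·K)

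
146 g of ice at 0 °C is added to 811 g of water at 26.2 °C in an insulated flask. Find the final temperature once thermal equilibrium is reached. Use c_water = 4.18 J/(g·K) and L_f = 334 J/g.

T_f ≈ 10.0 °C

Sum of m c ΔT and latent-heat terms is zero:
fusion: m_ice L_f = 146×334 = 48764
  warm the meltwater: 610.28 T
  water cools: 811×4.18×(T − 26.2) = 3390(T − 26.2)
4000.3 T = 88817 − 48764 = 40053
T ≈ 10.01 °C. Since T > 0 °C, the all-ice-melts assumption holds.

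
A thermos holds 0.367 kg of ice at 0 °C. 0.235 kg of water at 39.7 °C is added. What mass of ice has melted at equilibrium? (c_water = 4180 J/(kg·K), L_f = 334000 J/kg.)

Water can give up m c ΔT = 0.235×4180×39.7 = 38997 J before reaching 0 °C.
Melting all 0.367 kg of ice would need 0.367×334000 = 122578 J.
38997 J < 122578 J, so only part of the ice melts and the system sits at 0 °C.
Mass melted = 38997/334000 ≈ 0.1168 kg.

m_melted ≈ 0.117 kg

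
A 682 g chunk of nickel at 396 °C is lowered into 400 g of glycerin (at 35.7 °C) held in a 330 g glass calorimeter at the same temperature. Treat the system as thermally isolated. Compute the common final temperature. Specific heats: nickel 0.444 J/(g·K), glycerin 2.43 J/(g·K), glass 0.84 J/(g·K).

T_f ≈ 106.0 °C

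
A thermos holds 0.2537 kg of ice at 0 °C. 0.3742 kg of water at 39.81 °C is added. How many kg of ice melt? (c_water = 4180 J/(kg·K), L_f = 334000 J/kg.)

m_melted ≈ 0.186 kg

Water can give up m c ΔT = 0.3742×4180×39.81 = 62269 J before reaching 0 °C.
To melt every bit of ice: 0.2537×334000 = 84736 J.
That's not enough to melt it all — equilibrium is at 0 °C with ice remaining.
m_melted×334000 = 62269  ⇒  m_melted ≈ 0.1864 kg.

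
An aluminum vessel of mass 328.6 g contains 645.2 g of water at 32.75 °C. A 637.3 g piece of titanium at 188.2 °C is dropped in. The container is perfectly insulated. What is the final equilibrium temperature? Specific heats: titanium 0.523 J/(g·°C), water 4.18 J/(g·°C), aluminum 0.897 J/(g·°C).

T_f ≈ 48.3 °C

Let T be the final temperature. ΣQ_i = 0:
637.3×0.523×(T − 188.2) + 645.2×4.18×(T − 32.75) + 328.6×0.897×(T − 32.75) = 0
333.31(T − 188.2) + 2696.9(T − 32.75) + 294.75(T − 32.75) = 0
(333.31 + 2696.9 + 294.75) T = 333.31×188.2 + 2696.9×32.75 + 294.75×32.75
T ≈ 48.33 °C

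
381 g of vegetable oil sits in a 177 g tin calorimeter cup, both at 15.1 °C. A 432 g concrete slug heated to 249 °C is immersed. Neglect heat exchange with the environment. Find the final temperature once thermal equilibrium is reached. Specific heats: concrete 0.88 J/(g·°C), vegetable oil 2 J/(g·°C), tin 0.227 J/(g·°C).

T_f ≈ 90.3 °C

Taking heat into each body as positive, Σ m c ΔT = 0:
432·0.88·(T − 249) + 381·2·(T − 15.1) + 177·0.227·(T − 15.1) = 0
(380.16 + 762 + 40.18) T = 380.16·249 + 762·15.1 + 40.18·15.1
T = 106773 / 1182.3 = 90.3 °C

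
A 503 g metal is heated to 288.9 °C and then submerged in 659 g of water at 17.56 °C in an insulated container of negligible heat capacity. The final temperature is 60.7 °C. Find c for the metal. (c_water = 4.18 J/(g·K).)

Net heat exchanged in the isolated system is zero:
503·c·(60.7 − 288.9) + 659·4.18·(60.7 − 17.56) = 0
-114785 c = -118834
c = -118834/-114785 ≈ 1.035 J/(g·K)

c ≈ 1.04 J/(g·K)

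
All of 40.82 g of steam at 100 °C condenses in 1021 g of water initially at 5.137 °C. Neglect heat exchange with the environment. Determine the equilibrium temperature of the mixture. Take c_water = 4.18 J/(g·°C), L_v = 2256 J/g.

Setting the total heat transfer to zero:
steam→water at 100 °C releases m L_v = 40.82·2256 = 92090
  condensed water 100 °C→T: 170.63(T − 100)
  original water: 4267.8(T − 5.137)
4438.4 T = 92090 + 17063 + 21924 = 131076
T ≈ 29.53 °C — below 100 °C, confirming all the steam condensed.

T_f ≈ 29.5 °C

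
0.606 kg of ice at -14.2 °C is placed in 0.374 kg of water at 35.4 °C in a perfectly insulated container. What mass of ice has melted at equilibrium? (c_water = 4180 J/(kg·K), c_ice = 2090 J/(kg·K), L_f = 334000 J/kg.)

m_melted ≈ 0.112 kg

Heat available from the water dropping to 0 °C: 0.374·4180·35.4 = 55342 J.
Warming the ice to 0 °C takes 0.606·2090·14.2 = 17985 J, leaving 37357 J for melting.
To melt every bit of ice: 0.606·334000 = 202404 J.
37357 J < 202404 J, so only part of the ice melts and the system sits at 0 °C.
m_melted·334000 = 37357  ⇒  m_melted ≈ 0.1118 kg.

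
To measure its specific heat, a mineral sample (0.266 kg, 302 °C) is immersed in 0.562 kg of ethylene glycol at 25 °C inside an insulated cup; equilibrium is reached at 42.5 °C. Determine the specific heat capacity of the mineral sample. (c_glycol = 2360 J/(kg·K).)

Taking heat into each body as positive, Σ m c ΔT = 0:
0.266·c·(42.5 − 302) + 0.562·2360·(42.5 − 25) = 0
-69.03 c = -23211
c = -23211/-69.03 ≈ 336.3 J/(kg·K)

c ≈ 336 J/(kg·K)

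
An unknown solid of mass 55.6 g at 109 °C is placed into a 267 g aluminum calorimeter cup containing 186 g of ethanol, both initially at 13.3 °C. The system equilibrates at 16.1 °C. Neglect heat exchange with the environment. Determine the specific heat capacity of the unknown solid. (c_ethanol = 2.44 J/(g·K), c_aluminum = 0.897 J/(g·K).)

c ≈ 0.376 J/(g·K)

Heat gained plus heat lost sum to zero:
55.6×c×(16.1 − 109) + 186×2.44×(16.1 − 13.3) + 267×0.897×(16.1 − 13.3) = 0
-5165.2 c = -1941.3
c = -1941.3/-5165.2 ≈ 0.3758 J/(g·K)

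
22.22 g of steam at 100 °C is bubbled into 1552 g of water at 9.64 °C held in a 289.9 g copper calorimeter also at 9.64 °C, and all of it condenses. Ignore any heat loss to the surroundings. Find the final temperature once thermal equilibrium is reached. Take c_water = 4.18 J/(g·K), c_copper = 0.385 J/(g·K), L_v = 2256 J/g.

Conservation of energy gives ΣQ = 0:
latent heat released on condensation: 22.22×2256 = 50128; condensed water 100 °C→T: 92.88(T − 100); water warms: 1552×4.18×(T − 9.64) = 6487.4(T − 9.64); copper cup: 289.9×0.385×(T − 9.64) = 111.61(T − 9.64)
6691.9 T = 50128 + 9288 + 63614 = 123030
T ≈ 18.39 °C — below 100 °C, confirming all the steam condensed.

T_f ≈ 18.4 °C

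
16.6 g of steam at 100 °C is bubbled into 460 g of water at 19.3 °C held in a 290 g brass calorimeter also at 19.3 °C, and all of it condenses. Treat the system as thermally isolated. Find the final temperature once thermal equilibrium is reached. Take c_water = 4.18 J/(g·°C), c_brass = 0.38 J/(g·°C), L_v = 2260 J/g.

T_f ≈ 39.8 °C

Energy conservation, ΣQ = 0:
latent heat released on condensation: 16.6·2260 = 37516; condensate cools 100→T: 16.6·4.18·(T − 100) = 69.39(T − 100); original water: 1922.8(T − 19.3); cup: 110.2(T − 19.3)
2102.4 T = 37516 + 6938.8 + 39237 = 83692
T ≈ 39.81 °C — below 100 °C, confirming all the steam condensed.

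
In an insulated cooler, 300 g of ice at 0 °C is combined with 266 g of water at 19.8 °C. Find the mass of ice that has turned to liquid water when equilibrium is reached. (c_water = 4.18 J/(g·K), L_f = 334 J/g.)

m_melted ≈ 65.9 g

Heat available from the water dropping to 0 °C: 266·4.18·19.8 = 22015 J.
To melt every bit of ice: 300·334 = 100200 J.
22015 J < 100200 J, so only part of the ice melts and the system sits at 0 °C.
m_melt = 22015 / L_f = 65.91 g.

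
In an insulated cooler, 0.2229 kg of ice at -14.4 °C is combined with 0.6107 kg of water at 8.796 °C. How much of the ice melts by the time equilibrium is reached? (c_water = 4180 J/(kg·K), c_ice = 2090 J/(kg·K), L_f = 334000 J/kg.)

Heat available from the water dropping to 0 °C: 0.6107·4180·8.796 = 22454 J.
Warming the ice to 0 °C takes 0.2229·2090·14.4 = 6708.4 J, leaving 15745 J for melting.
To melt every bit of ice: 0.2229·334000 = 74449 J.
Since 15745 < 74449 J, not all the ice melts; equilibrium is at 0 °C.
m_melt = 15745 / L_f = 0.04714 kg.

m_melted ≈ 0.0471 kg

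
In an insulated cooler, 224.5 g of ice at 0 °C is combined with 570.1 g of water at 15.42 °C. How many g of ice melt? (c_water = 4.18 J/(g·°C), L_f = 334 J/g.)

m_melted ≈ 110 g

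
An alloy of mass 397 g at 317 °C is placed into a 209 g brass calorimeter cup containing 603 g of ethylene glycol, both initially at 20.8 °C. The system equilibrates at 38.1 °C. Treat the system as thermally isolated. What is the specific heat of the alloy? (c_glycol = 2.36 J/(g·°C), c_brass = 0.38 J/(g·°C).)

Taking heat into each body as positive, Σ m c ΔT = 0:
397×c×(38.1 − 317) + 603×2.36×(38.1 − 20.8) + 209×0.38×(38.1 − 20.8) = 0
-110723 c = -25993
c = -25993/-110723 ≈ 0.2348 J/(g·°C)

c ≈ 0.235 J/(g·°C)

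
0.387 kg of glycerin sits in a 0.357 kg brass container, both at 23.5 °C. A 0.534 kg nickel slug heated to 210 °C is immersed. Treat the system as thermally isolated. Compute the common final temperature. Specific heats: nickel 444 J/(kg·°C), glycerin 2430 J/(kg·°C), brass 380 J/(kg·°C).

T_f ≈ 57.2 °C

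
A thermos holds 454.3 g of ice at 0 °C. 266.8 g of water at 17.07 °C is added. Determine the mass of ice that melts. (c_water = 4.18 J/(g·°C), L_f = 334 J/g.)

m_melted ≈ 57 g

Water can give up m c ΔT = 266.8×4.18×17.07 = 19037 J before reaching 0 °C.
To melt every bit of ice: 454.3×334 = 151736 J.
19037 J < 151736 J, so only part of the ice melts and the system sits at 0 °C.
Mass melted = 19037/334 ≈ 57 g.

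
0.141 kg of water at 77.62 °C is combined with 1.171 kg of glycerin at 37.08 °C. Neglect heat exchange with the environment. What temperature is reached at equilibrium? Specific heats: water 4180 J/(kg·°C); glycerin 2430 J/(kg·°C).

T_f ≈ 44.0 °C

T_f = Σ m_i c_i T_i / Σ m_i c_i:
T_f = (589.38·77.62 + 2845.5·37.08) / (589.38 + 2845.5)
    = 151260 / 3434.9 ≈ 44.04 °C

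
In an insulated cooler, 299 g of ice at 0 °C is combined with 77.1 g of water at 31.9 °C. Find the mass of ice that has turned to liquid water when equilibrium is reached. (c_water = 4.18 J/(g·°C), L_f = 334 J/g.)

m_melted ≈ 30.8 g

Heat available from the water dropping to 0 °C: 77.1×4.18×31.9 = 10281 J.
To melt every bit of ice: 299×334 = 99866 J.
10281 J < 99866 J, so only part of the ice melts and the system sits at 0 °C.
m_melted×334 = 10281  ⇒  m_melted ≈ 30.78 g.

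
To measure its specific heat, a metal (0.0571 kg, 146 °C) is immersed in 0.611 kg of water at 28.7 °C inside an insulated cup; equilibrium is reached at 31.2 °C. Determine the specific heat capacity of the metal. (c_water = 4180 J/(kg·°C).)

Heat gained plus heat lost sum to zero:
0.0571·c·(31.2 − 146) + 0.611·4180·(31.2 − 28.7) = 0
-6.555 c = -6384.9
c = -6384.9/-6.555 ≈ 974 J/(kg·°C)

c ≈ 974 J/(kg·°C)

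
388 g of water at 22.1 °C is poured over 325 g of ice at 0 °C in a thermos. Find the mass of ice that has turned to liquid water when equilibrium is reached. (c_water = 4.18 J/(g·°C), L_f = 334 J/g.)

m_melted ≈ 107 g

Heat available from the water dropping to 0 °C: 388×4.18×22.1 = 35843 J.
Melting all 325 g of ice would need 325×334 = 108550 J.
35843 J < 108550 J, so only part of the ice melts and the system sits at 0 °C.
m_melt = 35843 / L_f = 107.3 g.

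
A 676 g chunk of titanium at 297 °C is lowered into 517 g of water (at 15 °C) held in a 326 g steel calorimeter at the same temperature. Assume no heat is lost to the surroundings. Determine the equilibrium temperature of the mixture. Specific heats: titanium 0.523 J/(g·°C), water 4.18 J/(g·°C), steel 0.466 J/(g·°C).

T_f ≈ 52.4 °C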